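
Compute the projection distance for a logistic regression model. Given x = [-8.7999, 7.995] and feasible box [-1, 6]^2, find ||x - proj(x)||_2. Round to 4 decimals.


Project each component onto [-1, 6].
clip(-8.7999) = -1.0, clip(7.995) = 6.0
Projection = [-1.0, 6.0]
Squared diffs: [60.8384, 3.98]
Distance = sqrt(64.8184) = 8.051


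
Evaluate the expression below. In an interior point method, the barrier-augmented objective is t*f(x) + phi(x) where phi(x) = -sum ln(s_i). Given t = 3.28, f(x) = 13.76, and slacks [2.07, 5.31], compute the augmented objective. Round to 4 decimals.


Step 1: Compute log-barrier.
ln values: [0.7275, 1.6696]
phi = -(0.7275 + 1.6696) = -2.3971
Step 2: Compute augmented objective.
t*f(x) = 3.28*13.76 = 45.1328
Total = 45.1328 - 2.3971 = 42.7357


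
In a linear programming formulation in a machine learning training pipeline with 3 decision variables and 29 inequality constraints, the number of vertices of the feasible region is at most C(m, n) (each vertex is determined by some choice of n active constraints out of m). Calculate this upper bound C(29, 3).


Each vertex corresponds to some choice of n active constraints out of m, so the number of vertices is at most C(m, n) = m! / (n!(m-n)!).
m = 29, n = 3
Numerator: 29 * 28 * 27
Denominator: 3! = 6
C(29, 3) = 3654


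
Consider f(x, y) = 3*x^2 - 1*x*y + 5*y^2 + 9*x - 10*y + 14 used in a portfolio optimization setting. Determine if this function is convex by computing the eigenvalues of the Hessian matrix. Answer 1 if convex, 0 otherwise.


The Hessian of f(x,y) = 3*x^2 - 1*x*y + 5*y^2 + 9*x - 10*y + 14 is:
H = [[6, -1], [-1, 10]]
Trace = 6 + 10 = 16
Determinant = 6*10 - (-1)^2 = 59
Discriminant = (16)^2 - 4*59 = 20.0
Eigenvalues: lambda_1 = 5.7639, lambda_2 = 10.2361
The function is convex.

1


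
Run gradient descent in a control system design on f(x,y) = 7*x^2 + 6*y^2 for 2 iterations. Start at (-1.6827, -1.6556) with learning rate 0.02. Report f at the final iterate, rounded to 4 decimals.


Gradient descent on f(x,y) = 7*x^2 + 6*y^2.
Starting point: (-1.6827, -1.6556), alpha = 0.02
Step 1: grad_x = 2*7*-1.6827 = -23.5578, grad_y = 2*6*-1.6556 = -19.8672
  x_1 = -1.6827 - 0.02*-23.5578 = -1.2115
  y_1 = -1.6556 - 0.02*-19.8672 = -1.2583
Step 2: grad_x = 2*7*-1.2115 = -16.9616, grad_y = 2*6*-1.2583 = -15.0991
  x_2 = -1.2115 - 0.02*-16.9616 = -0.8723
  y_2 = -1.2583 - 0.02*-15.0991 = -0.9563
f(-0.8723, -0.9563) = 7*(-0.8723)^2 + 6*(-0.9563)^2 = 10.8133


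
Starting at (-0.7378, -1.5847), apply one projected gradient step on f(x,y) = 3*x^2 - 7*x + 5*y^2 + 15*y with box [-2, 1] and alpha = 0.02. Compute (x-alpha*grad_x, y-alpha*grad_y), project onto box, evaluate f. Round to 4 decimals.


Step 1: Compute gradient at (-0.7378, -1.5847).
grad_x = 2*3*-0.7378 - 7 = -11.4268
grad_y = 2*5*-1.5847 + 15 = -0.847
Step 2: Gradient step.
x_raw = -0.7378 - 0.02*-11.4268 = -0.5093
y_raw = -1.5847 - 0.02*-0.847 = -1.5678
Step 3: Project onto [-2, 1].
x_proj = clip(-0.5093) = -0.5093
y_proj = clip(-1.5678) = -1.5678
Step 4: Evaluate f.
f(-0.5093, -1.5678) = -6.8841


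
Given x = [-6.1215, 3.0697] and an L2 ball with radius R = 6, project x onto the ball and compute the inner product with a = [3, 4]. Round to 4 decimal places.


Step 1: Compute ||x|| (intermediates to 6 decimals).
||x|| = sqrt((-6.1215)^2 + 3.0697^2) = 6.848052
Step 2: Project.
Since ||x|| > R, scale = R/||x|| = 6/6.848052 = 0.876162, proj(x) = scale * x
proj(x) = [-5.363426, 2.689554]
Step 3: Dot product.
a^T * proj(x) = 3*(-5.363426) + 4*2.689554 = -5.3321


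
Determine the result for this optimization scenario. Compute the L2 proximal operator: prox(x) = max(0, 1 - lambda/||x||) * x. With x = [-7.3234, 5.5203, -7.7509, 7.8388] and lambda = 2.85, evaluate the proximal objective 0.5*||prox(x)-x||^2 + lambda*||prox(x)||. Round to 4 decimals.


Step 1: Compute ||x||.
||x|| = 14.3398
Step 2: Compute scaling factor.
scale = max(0, 1 - 2.85/14.3398) = 0.8013
Step 3: prox(x) = [-5.8679, 4.4232, -6.2104, 6.2809]
||prox(x)|| = 11.4898
Step 4: Proximal objective.
0.5*||prox-x||^2 = 4.0613
lambda*||prox|| = 32.7459
Total = 36.8071


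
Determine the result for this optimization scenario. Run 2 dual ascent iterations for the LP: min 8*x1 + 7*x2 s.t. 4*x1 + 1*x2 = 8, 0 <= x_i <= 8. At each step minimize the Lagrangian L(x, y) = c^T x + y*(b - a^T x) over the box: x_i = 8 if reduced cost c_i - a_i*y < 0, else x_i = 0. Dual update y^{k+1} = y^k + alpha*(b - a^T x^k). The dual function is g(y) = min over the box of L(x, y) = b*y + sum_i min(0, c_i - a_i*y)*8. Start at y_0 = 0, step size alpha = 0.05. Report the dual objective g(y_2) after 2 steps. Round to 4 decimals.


Dual ascent for LP: min 8*x1 + 7*x2, 4*x1 + 1*x2 = 8, 0 <= x_i <= 8
Step 1: y^k = 0.0, reduced costs: (8.0, 7.0)
  x^k = (0.0, 0.0), subgradient = b - a^T x = 8.0
  y^{k+1} = 0.0 + 0.05*8.0 = 0.4
Step 2: y^k = 0.4, reduced costs: (6.4, 6.6)
  x^k = (0.0, 0.0), subgradient = b - a^T x = 8.0
  y^{k+1} = 0.4 + 0.05*8.0 = 0.8
Dual objective at y_2 = 0.8: reduced costs (4.8, 6.2), box minimizer x = (0.0, 0.0)
g(y_2) = b*y + (c1 - a1*y)*x1 + (c2 - a2*y)*x2 = 8*0.8 + 4.8*0.0 + 6.2*0.0 = 6.4 + 0.0 + 0.0 = 6.4


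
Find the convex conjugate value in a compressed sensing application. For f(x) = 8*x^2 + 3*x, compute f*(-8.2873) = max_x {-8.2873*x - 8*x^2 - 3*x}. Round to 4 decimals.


f*(y) = sup_x {y*x - a*x^2 - b*x} = sup_x {(y-b)*x - a*x^2}
FOC: (y - b) - 2a*x = 0 => x* = (y - b)/(2a)
x* = (-8.2873 - 3)/(2*8) = -0.7055
f*(-8.2873) = (y-b)^2/(4a) = (-8.2873 - 3)^2/(4*8)
= 127.4031/32 = 3.9813


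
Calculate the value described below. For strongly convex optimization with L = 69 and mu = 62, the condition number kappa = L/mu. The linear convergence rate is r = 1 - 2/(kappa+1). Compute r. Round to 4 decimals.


Step 1: Compute the condition number.
kappa = L/mu = 69/62 = 1.1129
Step 2: Compute the convergence rate.
r = 1 - 2/(kappa + 1) = 1 - 2*mu/(L + mu) = (L - mu)/(L + mu) = 7/131 = 0.0534


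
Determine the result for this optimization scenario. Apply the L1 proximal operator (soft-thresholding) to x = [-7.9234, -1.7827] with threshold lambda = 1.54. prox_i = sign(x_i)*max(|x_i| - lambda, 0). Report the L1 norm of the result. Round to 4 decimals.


Soft-thresholding with lambda = 1.54:
prox(-7.9234) = sign(-7.9234)*max(|-7.9234| - 1.54, 0) = -6.3834
prox(-1.7827) = sign(-1.7827)*max(|-1.7827| - 1.54, 0) = -0.2427
prox(x) = [-6.3834, -0.2427]
||prox(x)||_1 = 6.3834 + 0.2427 = 6.6261


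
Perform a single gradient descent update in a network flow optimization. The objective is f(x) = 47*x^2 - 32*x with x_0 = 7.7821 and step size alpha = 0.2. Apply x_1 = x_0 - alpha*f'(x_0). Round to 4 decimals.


We compute the gradient at x_0 and apply the update.
f'(x) = 94*x - 32
f'(7.7821) = 94*7.7821 - 32 = 699.5174
x_1 = 7.7821 - 0.2*699.5174 = -132.1214


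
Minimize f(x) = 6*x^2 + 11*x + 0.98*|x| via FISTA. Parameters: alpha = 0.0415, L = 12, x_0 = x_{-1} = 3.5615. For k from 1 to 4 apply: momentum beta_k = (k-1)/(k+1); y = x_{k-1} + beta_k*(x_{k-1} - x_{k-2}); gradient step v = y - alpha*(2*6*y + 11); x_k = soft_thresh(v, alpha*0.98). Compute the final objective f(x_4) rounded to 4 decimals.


FISTA on f(x) = 6*x^2 + 11*x + 0.98*|x|
L = 12, alpha = 0.0415
Iteration 1: beta = 0.0, y = 3.5615 + 0.0*(3.5615 - 3.5615) = 3.5615
  grad(y) = 53.738, v = y - alpha*grad = 1.3314
  prox(v) = soft_thresh(1.3314, 0.0407) = 1.2907
Iteration 2: beta = 0.3333, y = 1.2907 + 0.3333*(1.2907 - 3.5615) = 0.5338
  grad(y) = 17.4052, v = y - alpha*grad = -0.1885
  prox(v) = soft_thresh(-0.1885, 0.0407) = -0.1479
Iteration 3: beta = 0.5, y = -0.1479 + 0.5*(-0.1479 - 1.2907) = -0.8672
  grad(y) = 0.594, v = y - alpha*grad = -0.8918
  prox(v) = soft_thresh(-0.8918, 0.0407) = -0.8511
Iteration 4: beta = 0.6, y = -0.8511 + 0.6*(-0.8511 + 0.1479) = -1.2731
  grad(y) = -4.2773, v = y - alpha*grad = -1.0956
  prox(v) = soft_thresh(-1.0956, 0.0407) = -1.0549
f(x_4) = 6*(-1.0549)^2 + 11*(-1.0549) + 0.98*|-1.0549| = -3.8931


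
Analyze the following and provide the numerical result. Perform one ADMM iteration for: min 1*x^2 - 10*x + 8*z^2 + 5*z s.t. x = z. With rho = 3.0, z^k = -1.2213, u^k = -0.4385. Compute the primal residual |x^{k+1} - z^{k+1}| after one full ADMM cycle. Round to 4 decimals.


ADMM iteration with rho = 3.0, z^k = -1.2213, u^k = -0.4385
Step 1: x-update.
Minimize 1*x^2 - 10*x + (3.0/2)*(x + 1.2213 - 0.4385)^2
FOC: (2*1 + 3.0)*x = 10 + 3.0*(-1.2213 + 0.4385)
x^{k+1} = 1.5303
Step 2: z-update.
Minimize 8*z^2 + 5*z + (3.0/2)*(1.5303 - z - 0.4385)^2
FOC: (2*8 + 3.0)*z = -5 + 3.0*(1.5303 - 0.4385)
z^{k+1} = -0.0908
Step 3: u-update.
u^{k+1} = -0.4385 + 1.5303 + 0.0908 = 1.1826
Step 4: Primal residual = |1.5303 + 0.0908| = 1.6211


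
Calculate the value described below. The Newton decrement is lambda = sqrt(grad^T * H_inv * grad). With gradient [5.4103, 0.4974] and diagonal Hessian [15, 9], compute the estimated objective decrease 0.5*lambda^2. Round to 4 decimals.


Step 1: H is diagonal, so H^(-1) * g = [0.3607, 0.0553].
Step 2: g^T H^(-1) g = sum_i g_i^2 / H_ii
  = (5.4103)^2/15 + (0.4974)^2/9
  = 1.9514 + 0.0275 = 1.9789
Step 3: Objective decrease = 0.5 * g^T H^(-1) g = 0.9895


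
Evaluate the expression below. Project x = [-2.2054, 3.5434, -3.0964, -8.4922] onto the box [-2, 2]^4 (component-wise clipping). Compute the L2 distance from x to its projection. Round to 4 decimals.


Project each component onto [-2, 2].
clip(-2.2054) = -2.0, clip(3.5434) = 2.0, clip(-3.0964) = -2.0, clip(-8.4922) = -2.0
Projection = [-2.0, 2.0, -2.0, -2.0]
Squared diffs: [0.0422, 2.3821, 1.2021, 42.1487]
Distance = sqrt(45.7751) = 6.7657


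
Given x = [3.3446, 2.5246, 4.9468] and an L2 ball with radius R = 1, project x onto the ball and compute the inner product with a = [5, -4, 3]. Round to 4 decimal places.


Step 1: Compute ||x|| (intermediates to 6 decimals).
||x|| = sqrt(3.3446^2 + 2.5246^2 + 4.9468^2) = 6.483115
Step 2: Project.
Since ||x|| > R, scale = R/||x|| = 1/6.483115 = 0.154247, proj(x) = scale * x
proj(x) = [0.515895, 0.389412, 0.763029]
Step 3: Dot product.
a^T * proj(x) = 5*0.515895 - 4*0.389412 + 3*0.763029 = 3.3109


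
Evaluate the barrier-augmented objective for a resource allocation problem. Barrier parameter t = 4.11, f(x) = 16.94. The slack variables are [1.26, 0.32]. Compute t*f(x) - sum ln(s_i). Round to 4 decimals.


Step 1: Compute log-barrier.
ln values: [0.2311, -1.1394]
phi = -(0.2311 - 1.1394) = 0.9083
Step 2: Compute augmented objective.
t*f(x) = 4.11*16.94 = 69.6234
Total = 69.6234 + 0.9083 = 70.5317


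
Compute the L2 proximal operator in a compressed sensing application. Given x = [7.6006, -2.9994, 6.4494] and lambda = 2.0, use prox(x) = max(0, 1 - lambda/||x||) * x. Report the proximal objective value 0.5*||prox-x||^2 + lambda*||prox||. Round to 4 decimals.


Step 1: Compute ||x||.
||x|| = 10.4096
Step 2: Compute scaling factor.
scale = max(0, 1 - 2.0/10.4096) = 0.8079
Step 3: prox(x) = [6.1403, -2.4231, 5.2103]
||prox(x)|| = 8.4096
Step 4: Proximal objective.
0.5*||prox-x||^2 = 2.0
lambda*||prox|| = 16.8192
Total = 18.8192


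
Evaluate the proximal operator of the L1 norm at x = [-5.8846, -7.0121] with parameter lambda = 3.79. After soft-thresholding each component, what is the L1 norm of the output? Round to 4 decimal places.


Soft-thresholding with lambda = 3.79:
prox(-5.8846) = sign(-5.8846)*max(|-5.8846| - 3.79, 0) = -2.0946
prox(-7.0121) = sign(-7.0121)*max(|-7.0121| - 3.79, 0) = -3.2221
prox(x) = [-2.0946, -3.2221]
||prox(x)||_1 = 2.0946 + 3.2221 = 5.3167


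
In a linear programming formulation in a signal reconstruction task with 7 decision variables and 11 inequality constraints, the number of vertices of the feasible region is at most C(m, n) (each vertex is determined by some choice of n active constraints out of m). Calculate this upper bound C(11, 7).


Each vertex corresponds to some choice of n active constraints out of m, so the number of vertices is at most C(m, n) = m! / (n!(m-n)!).
m = 11, n = 7
Numerator: 11 * 10 * 9 * 8 * 7 * 6 * 5
Denominator: 7! = 5040
C(11, 7) = 330


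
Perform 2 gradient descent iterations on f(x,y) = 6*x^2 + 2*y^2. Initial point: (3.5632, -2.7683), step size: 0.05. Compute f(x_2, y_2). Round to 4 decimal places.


Gradient descent on f(x,y) = 6*x^2 + 2*y^2.
Starting point: (3.5632, -2.7683), alpha = 0.05
Step 1: grad_x = 2*6*3.5632 = 42.7584, grad_y = 2*2*-2.7683 = -11.0732
  x_1 = 3.5632 - 0.05*42.7584 = 1.4253
  y_1 = -2.7683 - 0.05*-11.0732 = -2.2146
Step 2: grad_x = 2*6*1.4253 = 17.1034, grad_y = 2*2*-2.2146 = -8.8586
  x_2 = 1.4253 - 0.05*17.1034 = 0.5701
  y_2 = -2.2146 - 0.05*-8.8586 = -1.7717
f(0.5701, -1.7717) = 6*0.5701^2 + 2*(-1.7717)^2 = 8.2281


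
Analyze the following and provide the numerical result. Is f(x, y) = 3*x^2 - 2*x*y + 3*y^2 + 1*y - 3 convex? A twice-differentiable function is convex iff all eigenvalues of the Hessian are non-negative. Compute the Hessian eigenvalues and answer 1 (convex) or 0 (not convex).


The Hessian of f(x,y) = 3*x^2 - 2*x*y + 3*y^2 + 1*y - 3 is:
H = [[6, -2], [-2, 6]]
Trace = 6 + 6 = 12
Determinant = 6*6 - (-2)^2 = 32
Discriminant = (12)^2 - 4*32 = 16.0
Eigenvalues: lambda_1 = 4.0, lambda_2 = 8.0
The function is convex.

1


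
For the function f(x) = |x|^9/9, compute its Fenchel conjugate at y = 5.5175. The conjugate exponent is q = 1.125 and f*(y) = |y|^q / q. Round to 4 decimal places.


The conjugate exponent q satisfies 1/p + 1/q = 1.
p = 9, so q = 9/(9 - 1) = 1.125
|y|^q = 5.5175^1.125 = 6.8306
f*(5.5175) = 6.8306 / 1.125 = 6.0717


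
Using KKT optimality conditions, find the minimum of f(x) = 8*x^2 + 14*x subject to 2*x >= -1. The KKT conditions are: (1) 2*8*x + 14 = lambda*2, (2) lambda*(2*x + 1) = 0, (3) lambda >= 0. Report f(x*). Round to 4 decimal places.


Step 1: Try lambda = 0 (constraint inactive).
x_unc = -14/(2*8) = -0.875
Check: 2*-0.875 = -1.75 < -1 -- violated!
Step 2: Constraint must be active: 2*x = -1
x* = -1/2 = -0.5
lambda = (2*8*(-0.5) + 14)/2 = 3.0
Step 3: Compute optimal value.
f(x*) = 8*(-0.5)^2 + 14*(-0.5) = -5.0


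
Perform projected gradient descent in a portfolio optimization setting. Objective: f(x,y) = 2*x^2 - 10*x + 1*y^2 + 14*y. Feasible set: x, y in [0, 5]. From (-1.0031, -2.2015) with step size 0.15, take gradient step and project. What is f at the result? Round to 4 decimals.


Step 1: Compute gradient at (-1.0031, -2.2015).
grad_x = 2*2*-1.0031 - 10 = -14.0124
grad_y = 2*1*-2.2015 + 14 = 9.597
Step 2: Gradient step.
x_raw = -1.0031 - 0.15*-14.0124 = 1.0988
y_raw = -2.2015 - 0.15*9.597 = -3.6411
Step 3: Project onto [0, 5].
x_proj = clip(1.0988) = 1.0988
y_proj = clip(-3.6411) = 0.0
Step 4: Evaluate f.
f(1.0988, 0.0) = -8.5731


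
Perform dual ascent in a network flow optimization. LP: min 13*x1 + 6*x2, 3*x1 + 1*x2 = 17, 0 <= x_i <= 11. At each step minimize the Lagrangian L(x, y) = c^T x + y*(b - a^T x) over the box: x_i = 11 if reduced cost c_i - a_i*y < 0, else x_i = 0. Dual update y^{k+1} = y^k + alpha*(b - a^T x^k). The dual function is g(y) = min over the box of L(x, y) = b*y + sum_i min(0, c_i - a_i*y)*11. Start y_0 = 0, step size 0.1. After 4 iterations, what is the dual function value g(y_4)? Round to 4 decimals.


Dual ascent for LP: min 13*x1 + 6*x2, 3*x1 + 1*x2 = 17, 0 <= x_i <= 11
Step 1: y^k = 0.0, reduced costs: (13.0, 6.0)
  x^k = (0.0, 0.0), subgradient = b - a^T x = 17.0
  y^{k+1} = 0.0 + 0.1*17.0 = 1.7
Step 2: y^k = 1.7, reduced costs: (7.9, 4.3)
  x^k = (0.0, 0.0), subgradient = b - a^T x = 17.0
  y^{k+1} = 1.7 + 0.1*17.0 = 3.4
Step 3: y^k = 3.4, reduced costs: (2.8, 2.6)
  x^k = (0.0, 0.0), subgradient = b - a^T x = 17.0
  y^{k+1} = 3.4 + 0.1*17.0 = 5.1
Step 4: y^k = 5.1, reduced costs: (-2.3, 0.9)
  x^k = (11.0, 0.0), subgradient = b - a^T x = -16.0
  y^{k+1} = 5.1 + 0.1*-16.0 = 3.5
Dual objective at y_4 = 3.5: reduced costs (2.5, 2.5), box minimizer x = (0.0, 0.0)
g(y_4) = b*y + (c1 - a1*y)*x1 + (c2 - a2*y)*x2 = 17*3.5 + 2.5*0.0 + 2.5*0.0 = 59.5 + 0.0 + 0.0 = 59.5


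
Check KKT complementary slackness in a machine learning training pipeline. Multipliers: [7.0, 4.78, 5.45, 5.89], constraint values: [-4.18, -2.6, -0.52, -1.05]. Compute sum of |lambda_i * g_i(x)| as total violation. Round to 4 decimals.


KKT complementary slackness check:
lambda_1 * g_1 = 7.0 * -4.18 = -29.26
lambda_2 * g_2 = 4.78 * -2.6 = -12.428
lambda_3 * g_3 = 5.45 * -0.52 = -2.834
lambda_4 * g_4 = 5.89 * -1.05 = -6.1845
Total violation = 29.26 + 12.428 + 2.834 + 6.1845 = 50.7065


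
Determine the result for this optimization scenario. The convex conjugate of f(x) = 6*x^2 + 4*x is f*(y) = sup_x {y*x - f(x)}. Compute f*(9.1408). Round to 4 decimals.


f*(y) = sup_x {y*x - a*x^2 - b*x} = sup_x {(y-b)*x - a*x^2}
FOC: (y - b) - 2a*x = 0 => x* = (y - b)/(2a)
x* = (9.1408 - 4)/(2*6) = 0.4284
f*(9.1408) = (y-b)^2/(4a) = (9.1408 - 4)^2/(4*6)
= 26.4278/24 = 1.1012


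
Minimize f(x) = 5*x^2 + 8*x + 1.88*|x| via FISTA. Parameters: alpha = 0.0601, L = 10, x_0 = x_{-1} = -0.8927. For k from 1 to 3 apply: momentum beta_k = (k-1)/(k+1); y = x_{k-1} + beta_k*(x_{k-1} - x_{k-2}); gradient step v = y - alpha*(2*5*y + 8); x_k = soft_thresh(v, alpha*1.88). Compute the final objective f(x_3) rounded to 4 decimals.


FISTA on f(x) = 5*x^2 + 8*x + 1.88*|x|
L = 10, alpha = 0.0601
Iteration 1: beta = 0.0, y = -0.8927 + 0.0*(-0.8927 + 0.8927) = -0.8927
  grad(y) = -0.927, v = y - alpha*grad = -0.837
  prox(v) = soft_thresh(-0.837, 0.113) = -0.724
Iteration 2: beta = 0.3333, y = -0.724 + 0.3333*(-0.724 + 0.8927) = -0.6678
  grad(y) = 1.3223, v = y - alpha*grad = -0.7472
  prox(v) = soft_thresh(-0.7472, 0.113) = -0.6343
Iteration 3: beta = 0.5, y = -0.6343 + 0.5*(-0.6343 + 0.724) = -0.5894
  grad(y) = 2.1062, v = y - alpha*grad = -0.716
  prox(v) = soft_thresh(-0.716, 0.113) = -0.603
f(x_3) = 5*(-0.603)^2 + 8*(-0.603) + 1.88*|-0.603| = -1.8723


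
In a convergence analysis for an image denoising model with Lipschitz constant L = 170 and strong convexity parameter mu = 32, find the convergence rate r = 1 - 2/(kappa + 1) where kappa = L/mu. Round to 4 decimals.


Step 1: Compute the condition number.
kappa = L/mu = 170/32 = 5.3125
Step 2: Compute the convergence rate.
r = 1 - 2/(kappa + 1) = 1 - 2*mu/(L + mu) = (L - mu)/(L + mu) = 138/202 = 0.6832


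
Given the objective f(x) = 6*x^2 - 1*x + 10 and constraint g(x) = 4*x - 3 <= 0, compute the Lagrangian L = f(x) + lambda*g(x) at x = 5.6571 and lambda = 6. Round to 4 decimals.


Step 1: Evaluate f(x).
f(5.6571) = 6*5.6571^2 - 1*5.6571 + 10 = 196.3596
Step 2: Evaluate g(x).
g(5.6571) = 4*5.6571 - 3 = 19.6284
Step 3: Compute Lagrangian.
L = 196.3596 + 6*19.6284 = 314.13


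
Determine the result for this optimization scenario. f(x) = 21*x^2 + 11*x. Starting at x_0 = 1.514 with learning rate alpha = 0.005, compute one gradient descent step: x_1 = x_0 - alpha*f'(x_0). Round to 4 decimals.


We compute the gradient at x_0 and apply the update.
f'(x) = 42*x + 11
f'(1.514) = 42*1.514 + 11 = 74.588
x_1 = 1.514 - 0.005*74.588 = 1.1411


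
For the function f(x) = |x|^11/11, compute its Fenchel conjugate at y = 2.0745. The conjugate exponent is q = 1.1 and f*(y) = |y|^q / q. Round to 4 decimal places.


The conjugate exponent q satisfies 1/p + 1/q = 1.
p = 11, so q = 11/(11 - 1) = 1.1
|y|^q = 2.0745^1.1 = 2.2315
f*(2.0745) = 2.2315 / 1.1 = 2.0287


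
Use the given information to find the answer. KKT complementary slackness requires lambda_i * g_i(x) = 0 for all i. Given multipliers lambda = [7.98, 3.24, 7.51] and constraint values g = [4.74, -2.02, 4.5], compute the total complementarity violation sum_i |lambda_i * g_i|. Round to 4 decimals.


KKT complementary slackness check:
lambda_1 * g_1 = 7.98 * 4.74 = 37.8252
lambda_2 * g_2 = 3.24 * -2.02 = -6.5448
lambda_3 * g_3 = 7.51 * 4.5 = 33.795
Total violation = 37.8252 + 6.5448 + 33.795 = 78.165


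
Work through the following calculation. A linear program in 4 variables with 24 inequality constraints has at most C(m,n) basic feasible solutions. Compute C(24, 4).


Each vertex corresponds to some choice of n active constraints out of m, so the number of vertices is at most C(m, n) = m! / (n!(m-n)!).
m = 24, n = 4
Numerator: 24 * 23 * 22 * 21
Denominator: 4! = 24
C(24, 4) = 10626


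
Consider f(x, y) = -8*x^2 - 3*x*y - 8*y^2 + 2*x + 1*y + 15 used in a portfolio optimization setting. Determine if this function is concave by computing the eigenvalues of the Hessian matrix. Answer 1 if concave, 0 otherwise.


The Hessian of f(x,y) = -8*x^2 - 3*x*y - 8*y^2 + 2*x + 1*y + 15 is:
H = [[-16, -3], [-3, -16]]
Trace = -16 - 16 = -32
Determinant = -16*-16 - (-3)^2 = 247
Discriminant = (-32)^2 - 4*247 = 36.0
Eigenvalues: lambda_1 = -19.0, lambda_2 = -13.0
The function is concave.

1


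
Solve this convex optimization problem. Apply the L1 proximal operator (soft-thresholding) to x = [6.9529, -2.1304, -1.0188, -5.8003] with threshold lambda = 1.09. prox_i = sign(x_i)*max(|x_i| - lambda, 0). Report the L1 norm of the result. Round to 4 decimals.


Soft-thresholding with lambda = 1.09:
prox(6.9529) = sign(6.9529)*max(|6.9529| - 1.09, 0) = 5.8629
prox(-2.1304) = sign(-2.1304)*max(|-2.1304| - 1.09, 0) = -1.0404
prox(-1.0188) = sign(-1.0188)*max(|-1.0188| - 1.09, 0) = 0.0
prox(-5.8003) = sign(-5.8003)*max(|-5.8003| - 1.09, 0) = -4.7103
prox(x) = [5.8629, -1.0404, 0.0, -4.7103]
||prox(x)||_1 = 5.8629 + 1.0404 + 0.0 + 4.7103 = 11.6136


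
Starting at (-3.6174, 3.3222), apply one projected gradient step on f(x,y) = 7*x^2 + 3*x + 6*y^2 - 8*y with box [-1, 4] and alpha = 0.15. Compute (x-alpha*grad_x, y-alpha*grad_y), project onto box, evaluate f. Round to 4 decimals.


Step 1: Compute gradient at (-3.6174, 3.3222).
grad_x = 2*7*-3.6174 + 3 = -47.6436
grad_y = 2*6*3.3222 - 8 = 31.8664
Step 2: Gradient step.
x_raw = -3.6174 - 0.15*-47.6436 = 3.5291
y_raw = 3.3222 - 0.15*31.8664 = -1.4578
Step 3: Project onto [-1, 4].
x_proj = clip(3.5291) = 3.5291
y_proj = clip(-1.4578) = -1.0
Step 4: Evaluate f.
f(3.5291, -1.0) = 111.7712


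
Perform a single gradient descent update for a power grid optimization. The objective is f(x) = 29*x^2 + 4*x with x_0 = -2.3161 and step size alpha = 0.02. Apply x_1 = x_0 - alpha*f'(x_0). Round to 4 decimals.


We compute the gradient at x_0 and apply the update.
f'(x) = 58*x + 4
f'(-2.3161) = 58*-2.3161 + 4 = -130.3338
x_1 = -2.3161 - 0.02*-130.3338 = 0.2906


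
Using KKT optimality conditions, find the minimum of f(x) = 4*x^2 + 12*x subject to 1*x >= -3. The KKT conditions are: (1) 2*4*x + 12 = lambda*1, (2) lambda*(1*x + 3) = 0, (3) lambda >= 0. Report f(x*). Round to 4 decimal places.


Step 1: Try lambda = 0 (constraint inactive).
Stationarity: 2*4*x + 12 = 0
x* = -12/(2*4) = -1.5
Check constraint: 1*-1.5 = -1.5 >= -3 -- satisfied.
Step 2: Compute optimal value.
f(x*) = 4*(-1.5)^2 + 12*(-1.5) = -9.0


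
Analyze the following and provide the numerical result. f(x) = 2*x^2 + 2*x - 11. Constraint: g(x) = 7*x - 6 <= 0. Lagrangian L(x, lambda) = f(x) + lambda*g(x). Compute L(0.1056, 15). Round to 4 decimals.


Step 1: Evaluate f(x).
f(0.1056) = 2*0.1056^2 + 2*0.1056 - 11 = -10.7665
Step 2: Evaluate g(x).
g(0.1056) = 7*0.1056 - 6 = -5.2608
Step 3: Compute Lagrangian.
L = -10.7665 + 15*-5.2608 = -89.6785


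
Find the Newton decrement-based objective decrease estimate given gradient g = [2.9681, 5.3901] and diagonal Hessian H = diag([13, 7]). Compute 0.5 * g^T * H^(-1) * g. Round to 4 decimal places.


Step 1: H is diagonal, so H^(-1) * g = [0.2283, 0.77].
Step 2: g^T H^(-1) g = sum_i g_i^2 / H_ii
  = (2.9681)^2/13 + (5.3901)^2/7
  = 0.6777 + 4.1505 = 4.8281
Step 3: Objective decrease = 0.5 * g^T H^(-1) g = 2.4141


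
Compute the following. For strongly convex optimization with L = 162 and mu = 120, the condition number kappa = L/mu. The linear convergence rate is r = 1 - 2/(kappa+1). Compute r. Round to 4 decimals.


Step 1: Compute the condition number.
kappa = L/mu = 162/120 = 1.35
Step 2: Compute the convergence rate.
r = 1 - 2/(kappa + 1) = 1 - 2*mu/(L + mu) = (L - mu)/(L + mu) = 42/282 = 0.1489


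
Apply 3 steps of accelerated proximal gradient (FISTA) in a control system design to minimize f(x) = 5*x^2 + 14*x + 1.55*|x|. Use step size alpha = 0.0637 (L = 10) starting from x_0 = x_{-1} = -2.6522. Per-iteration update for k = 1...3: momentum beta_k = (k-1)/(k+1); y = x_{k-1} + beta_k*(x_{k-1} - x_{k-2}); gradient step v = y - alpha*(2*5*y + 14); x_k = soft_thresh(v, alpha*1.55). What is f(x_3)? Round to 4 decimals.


FISTA on f(x) = 5*x^2 + 14*x + 1.55*|x|
L = 10, alpha = 0.0637
Iteration 1: beta = 0.0, y = -2.6522 + 0.0*(-2.6522 + 2.6522) = -2.6522
  grad(y) = -12.522, v = y - alpha*grad = -1.8545
  prox(v) = soft_thresh(-1.8545, 0.0987) = -1.7558
Iteration 2: beta = 0.3333, y = -1.7558 + 0.3333*(-1.7558 + 2.6522) = -1.457
  grad(y) = -0.5702, v = y - alpha*grad = -1.4207
  prox(v) = soft_thresh(-1.4207, 0.0987) = -1.322
Iteration 3: beta = 0.5, y = -1.322 + 0.5*(-1.322 + 1.7558) = -1.105
  grad(y) = 2.9496, v = y - alpha*grad = -1.2929
  prox(v) = soft_thresh(-1.2929, 0.0987) = -1.1942
f(x_3) = 5*(-1.1942)^2 + 14*(-1.1942) + 1.55*|-1.1942| = -7.7372


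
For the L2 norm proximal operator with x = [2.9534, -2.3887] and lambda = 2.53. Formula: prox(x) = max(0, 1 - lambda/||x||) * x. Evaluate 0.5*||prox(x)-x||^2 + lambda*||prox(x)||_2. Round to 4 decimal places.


Step 1: Compute ||x||.
||x|| = 3.7985
Step 2: Compute scaling factor.
scale = max(0, 1 - 2.53/3.7985) = 0.3339
Step 3: prox(x) = [0.9863, -0.7977]
||prox(x)|| = 1.2685
Step 4: Proximal objective.
0.5*||prox-x||^2 = 3.2005
lambda*||prox|| = 3.2093
Total = 6.4097


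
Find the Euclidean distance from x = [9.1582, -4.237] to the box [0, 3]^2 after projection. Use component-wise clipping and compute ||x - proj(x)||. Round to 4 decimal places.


Project each component onto [0, 3].
clip(9.1582) = 3.0, clip(-4.237) = 0.0
Projection = [3.0, 0.0]
Squared diffs: [37.9234, 17.9522]
Distance = sqrt(55.8756) = 7.475


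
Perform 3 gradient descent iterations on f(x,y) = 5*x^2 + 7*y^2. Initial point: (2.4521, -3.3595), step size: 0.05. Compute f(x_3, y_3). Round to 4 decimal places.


Gradient descent on f(x,y) = 5*x^2 + 7*y^2.
Starting point: (2.4521, -3.3595), alpha = 0.05
Step 1: grad_x = 2*5*2.4521 = 24.521, grad_y = 2*7*-3.3595 = -47.033
  x_1 = 2.4521 - 0.05*24.521 = 1.2261
  y_1 = -3.3595 - 0.05*-47.033 = -1.0079
Step 2: grad_x = 2*5*1.2261 = 12.2605, grad_y = 2*7*-1.0079 = -14.1099
  x_2 = 1.2261 - 0.05*12.2605 = 0.613
  y_2 = -1.0079 - 0.05*-14.1099 = -0.3024
Step 3: grad_x = 2*5*0.613 = 6.1303, grad_y = 2*7*-0.3024 = -4.233
  x_3 = 0.613 - 0.05*6.1303 = 0.3065
  y_3 = -0.3024 - 0.05*-4.233 = -0.0907
f(0.3065, -0.0907) = 5*0.3065^2 + 7*(-0.0907)^2 = 0.5273


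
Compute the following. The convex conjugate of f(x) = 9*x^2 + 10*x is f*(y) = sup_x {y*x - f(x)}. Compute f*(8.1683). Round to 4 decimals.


f*(y) = sup_x {y*x - a*x^2 - b*x} = sup_x {(y-b)*x - a*x^2}
FOC: (y - b) - 2a*x = 0 => x* = (y - b)/(2a)
x* = (8.1683 - 10)/(2*9) = -0.1018
f*(8.1683) = (y-b)^2/(4a) = (8.1683 - 10)^2/(4*9)
= 3.3551/36 = 0.0932


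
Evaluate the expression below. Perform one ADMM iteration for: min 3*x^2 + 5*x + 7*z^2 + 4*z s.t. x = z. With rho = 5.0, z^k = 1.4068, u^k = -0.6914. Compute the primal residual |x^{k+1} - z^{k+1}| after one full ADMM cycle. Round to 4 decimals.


ADMM iteration with rho = 5.0, z^k = 1.4068, u^k = -0.6914
Step 1: x-update.
Minimize 3*x^2 + 5*x + (5.0/2)*(x - 1.4068 - 0.6914)^2
FOC: (2*3 + 5.0)*x = -5 + 5.0*(1.4068 + 0.6914)
x^{k+1} = 0.4992
Step 2: z-update.
Minimize 7*z^2 + 4*z + (5.0/2)*(0.4992 - z - 0.6914)^2
FOC: (2*7 + 5.0)*z = -4 + 5.0*(0.4992 - 0.6914)
z^{k+1} = -0.2611
Step 3: u-update.
u^{k+1} = -0.6914 + 0.4992 + 0.2611 = 0.0689
Step 4: Primal residual = |0.4992 + 0.2611| = 0.7603


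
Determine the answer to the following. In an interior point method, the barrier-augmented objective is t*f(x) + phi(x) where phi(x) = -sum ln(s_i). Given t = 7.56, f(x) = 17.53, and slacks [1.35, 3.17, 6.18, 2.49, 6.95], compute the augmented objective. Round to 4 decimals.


Step 1: Compute log-barrier.
ln values: [0.3001, 1.1537, 1.8213, 0.9123, 1.9387]
phi = -(0.3001 + 1.1537 + 1.8213 + 0.9123 + 1.9387) = -6.1262
Step 2: Compute augmented objective.
t*f(x) = 7.56*17.53 = 132.5268
Total = 132.5268 - 6.1262 = 126.4006


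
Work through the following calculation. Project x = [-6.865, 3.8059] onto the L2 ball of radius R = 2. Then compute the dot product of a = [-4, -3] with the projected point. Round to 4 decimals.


Step 1: Compute ||x|| (intermediates to 6 decimals).
||x|| = sqrt((-6.865)^2 + 3.8059^2) = 7.849401
Step 2: Project.
Since ||x|| > R, scale = R/||x|| = 2/7.849401 = 0.254797, proj(x) = scale * x
proj(x) = [-1.749181, 0.969732]
Step 3: Dot product.
a^T * proj(x) = -4*(-1.749181) - 3*0.969732 = 4.0875


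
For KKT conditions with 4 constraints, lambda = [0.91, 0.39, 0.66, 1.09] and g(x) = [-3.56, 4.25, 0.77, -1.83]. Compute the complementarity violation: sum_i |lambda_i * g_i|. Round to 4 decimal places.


KKT complementary slackness check:
lambda_1 * g_1 = 0.91 * -3.56 = -3.2396
lambda_2 * g_2 = 0.39 * 4.25 = 1.6575
lambda_3 * g_3 = 0.66 * 0.77 = 0.5082
lambda_4 * g_4 = 1.09 * -1.83 = -1.9947
Total violation = 3.2396 + 1.6575 + 0.5082 + 1.9947 = 7.4


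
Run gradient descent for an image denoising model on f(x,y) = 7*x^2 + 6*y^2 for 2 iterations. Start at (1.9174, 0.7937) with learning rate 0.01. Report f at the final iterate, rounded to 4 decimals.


Gradient descent on f(x,y) = 7*x^2 + 6*y^2.
Starting point: (1.9174, 0.7937), alpha = 0.01
Step 1: grad_x = 2*7*1.9174 = 26.8436, grad_y = 2*6*0.7937 = 9.5244
  x_1 = 1.9174 - 0.01*26.8436 = 1.649
  y_1 = 0.7937 - 0.01*9.5244 = 0.6985
Step 2: grad_x = 2*7*1.649 = 23.0855, grad_y = 2*6*0.6985 = 8.3815
  x_2 = 1.649 - 0.01*23.0855 = 1.4181
  y_2 = 0.6985 - 0.01*8.3815 = 0.6146
f(1.4181, 0.6146) = 7*1.4181^2 + 6*0.6146^2 = 16.3439


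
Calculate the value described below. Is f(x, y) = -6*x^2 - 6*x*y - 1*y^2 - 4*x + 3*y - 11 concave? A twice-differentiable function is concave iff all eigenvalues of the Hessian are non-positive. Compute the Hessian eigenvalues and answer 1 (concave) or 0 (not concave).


The Hessian of f(x,y) = -6*x^2 - 6*x*y - 1*y^2 - 4*x + 3*y - 11 is:
H = [[-12, -6], [-6, -2]]
Trace = -12 - 2 = -14
Determinant = -12*-2 - (-6)^2 = -12
Discriminant = (-14)^2 - 4*-12 = 244.0
Eigenvalues: lambda_1 = -14.8102, lambda_2 = 0.8102
The function is not concave.

0


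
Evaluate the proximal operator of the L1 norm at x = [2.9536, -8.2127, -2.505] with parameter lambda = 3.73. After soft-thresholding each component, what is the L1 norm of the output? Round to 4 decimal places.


Soft-thresholding with lambda = 3.73:
prox(2.9536) = sign(2.9536)*max(|2.9536| - 3.73, 0) = 0.0
prox(-8.2127) = sign(-8.2127)*max(|-8.2127| - 3.73, 0) = -4.4827
prox(-2.505) = sign(-2.505)*max(|-2.505| - 3.73, 0) = 0.0
prox(x) = [0.0, -4.4827, 0.0]
||prox(x)||_1 = 0.0 + 4.4827 + 0.0 = 4.4827


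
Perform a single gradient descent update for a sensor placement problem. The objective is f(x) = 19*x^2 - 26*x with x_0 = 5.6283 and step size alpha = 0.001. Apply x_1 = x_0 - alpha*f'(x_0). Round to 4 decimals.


We compute the gradient at x_0 and apply the update.
f'(x) = 38*x - 26
f'(5.6283) = 38*5.6283 - 26 = 187.8754
x_1 = 5.6283 - 0.001*187.8754 = 5.4404


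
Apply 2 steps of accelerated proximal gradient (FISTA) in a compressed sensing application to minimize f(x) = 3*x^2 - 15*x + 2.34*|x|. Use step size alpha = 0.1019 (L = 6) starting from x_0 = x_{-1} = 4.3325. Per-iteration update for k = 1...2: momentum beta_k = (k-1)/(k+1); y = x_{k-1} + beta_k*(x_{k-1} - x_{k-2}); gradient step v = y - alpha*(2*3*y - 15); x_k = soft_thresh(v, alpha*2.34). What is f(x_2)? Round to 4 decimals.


FISTA on f(x) = 3*x^2 - 15*x + 2.34*|x|
L = 6, alpha = 0.1019
Iteration 1: beta = 0.0, y = 4.3325 + 0.0*(4.3325 - 4.3325) = 4.3325
  grad(y) = 10.995, v = y - alpha*grad = 3.2121
  prox(v) = soft_thresh(3.2121, 0.2384) = 2.9737
Iteration 2: beta = 0.3333, y = 2.9737 + 0.3333*(2.9737 - 4.3325) = 2.5207
  grad(y) = 0.1243, v = y - alpha*grad = 2.5081
  prox(v) = soft_thresh(2.5081, 0.2384) = 2.2696
f(x_2) = 3*2.2696^2 - 15*2.2696 + 2.34*|2.2696| = -13.2799


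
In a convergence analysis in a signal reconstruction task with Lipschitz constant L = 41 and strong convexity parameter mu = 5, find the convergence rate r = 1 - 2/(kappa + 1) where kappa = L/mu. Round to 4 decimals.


Step 1: Compute the condition number.
kappa = L/mu = 41/5 = 8.2
Step 2: Compute the convergence rate.
r = 1 - 2/(kappa + 1) = 1 - 2*mu/(L + mu) = (L - mu)/(L + mu) = 36/46 = 0.7826


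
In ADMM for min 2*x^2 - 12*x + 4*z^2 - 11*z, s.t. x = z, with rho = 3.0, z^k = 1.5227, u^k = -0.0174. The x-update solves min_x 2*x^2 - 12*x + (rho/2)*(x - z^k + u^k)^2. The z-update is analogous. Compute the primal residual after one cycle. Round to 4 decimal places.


ADMM iteration with rho = 3.0, z^k = 1.5227, u^k = -0.0174
Step 1: x-update.
Minimize 2*x^2 - 12*x + (3.0/2)*(x - 1.5227 - 0.0174)^2
FOC: (2*2 + 3.0)*x = 12 + 3.0*(1.5227 + 0.0174)
x^{k+1} = 2.3743
Step 2: z-update.
Minimize 4*z^2 - 11*z + (3.0/2)*(2.3743 - z - 0.0174)^2
FOC: (2*4 + 3.0)*z = 11 + 3.0*(2.3743 - 0.0174)
z^{k+1} = 1.6428
Step 3: u-update.
u^{k+1} = -0.0174 + 2.3743 - 1.6428 = 0.7141
Step 4: Primal residual = |2.3743 - 1.6428| = 0.7315


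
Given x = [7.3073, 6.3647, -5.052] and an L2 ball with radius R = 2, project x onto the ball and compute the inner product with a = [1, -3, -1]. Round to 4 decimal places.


Step 1: Compute ||x|| (intermediates to 6 decimals).
||x|| = sqrt(7.3073^2 + 6.3647^2 + (-5.052)^2) = 10.928346
Step 2: Project.
Since ||x|| > R, scale = R/||x|| = 2/10.928346 = 0.18301, proj(x) = scale * x
proj(x) = [1.337309, 1.164804, -0.924567]
Step 3: Dot product.
a^T * proj(x) = 1*1.337309 - 3*1.164804 - 1*(-0.924567) = -1.2325


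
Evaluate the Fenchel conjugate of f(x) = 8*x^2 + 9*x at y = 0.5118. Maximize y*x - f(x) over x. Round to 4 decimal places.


f*(y) = sup_x {y*x - a*x^2 - b*x} = sup_x {(y-b)*x - a*x^2}
FOC: (y - b) - 2a*x = 0 => x* = (y - b)/(2a)
x* = (0.5118 - 9)/(2*8) = -0.5305
f*(0.5118) = (y-b)^2/(4a) = (0.5118 - 9)^2/(4*8)
= 72.0495/32 = 2.2515


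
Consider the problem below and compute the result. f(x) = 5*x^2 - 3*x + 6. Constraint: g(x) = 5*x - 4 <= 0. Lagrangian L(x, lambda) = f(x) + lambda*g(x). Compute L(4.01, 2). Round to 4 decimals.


Step 1: Evaluate f(x).
f(4.01) = 5*4.01^2 - 3*4.01 + 6 = 74.3705
Step 2: Evaluate g(x).
g(4.01) = 5*4.01 - 4 = 16.05
Step 3: Compute Lagrangian.
L = 74.3705 + 2*16.05 = 106.4705


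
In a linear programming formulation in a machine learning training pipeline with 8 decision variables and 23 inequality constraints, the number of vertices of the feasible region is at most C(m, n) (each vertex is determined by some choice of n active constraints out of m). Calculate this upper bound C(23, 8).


Each vertex corresponds to some choice of n active constraints out of m, so the number of vertices is at most C(m, n) = m! / (n!(m-n)!).
m = 23, n = 8
Numerator: 23 * 22 * 21 * 20 * 19 * 18 * 17 * 16
Denominator: 8! = 40320
C(23, 8) = 490314


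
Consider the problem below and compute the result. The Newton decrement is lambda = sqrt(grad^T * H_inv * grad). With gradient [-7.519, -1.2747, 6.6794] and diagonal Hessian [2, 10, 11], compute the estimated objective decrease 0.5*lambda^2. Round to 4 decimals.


Step 1: H is diagonal, so H^(-1) * g = [-3.7595, -0.1275, 0.6072].
Step 2: g^T H^(-1) g = sum_i g_i^2 / H_ii
  = (-7.519)^2/2 + (-1.2747)^2/10 + (6.6794)^2/11
  = 28.2677 + 0.1625 + 4.0559 = 32.486
Step 3: Objective decrease = 0.5 * g^T H^(-1) g = 16.243


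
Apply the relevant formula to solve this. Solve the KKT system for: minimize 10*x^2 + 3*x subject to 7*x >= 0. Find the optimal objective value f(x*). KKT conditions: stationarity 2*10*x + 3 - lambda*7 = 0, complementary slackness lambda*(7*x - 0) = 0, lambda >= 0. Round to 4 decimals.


Step 1: Try lambda = 0 (constraint inactive).
x_unc = -3/(2*10) = -0.15
Check: 7*-0.15 = -1.05 < 0 -- violated!
Step 2: Constraint must be active: 7*x = 0
x* = 0/7 = 0.0
lambda = (2*10*0.0 + 3)/7 = 0.4286
Step 3: Compute optimal value.
f(x*) = 10*0.0^2 + 3*0.0 = 0.0


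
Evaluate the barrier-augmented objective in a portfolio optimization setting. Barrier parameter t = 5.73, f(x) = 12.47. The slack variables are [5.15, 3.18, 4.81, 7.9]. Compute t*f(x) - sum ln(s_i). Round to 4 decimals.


Step 1: Compute log-barrier.
ln values: [1.639, 1.1569, 1.5707, 2.0669]
phi = -(1.639 + 1.1569 + 1.5707 + 2.0669) = -6.4334
Step 2: Compute augmented objective.
t*f(x) = 5.73*12.47 = 71.4531
Total = 71.4531 - 6.4334 = 65.0197


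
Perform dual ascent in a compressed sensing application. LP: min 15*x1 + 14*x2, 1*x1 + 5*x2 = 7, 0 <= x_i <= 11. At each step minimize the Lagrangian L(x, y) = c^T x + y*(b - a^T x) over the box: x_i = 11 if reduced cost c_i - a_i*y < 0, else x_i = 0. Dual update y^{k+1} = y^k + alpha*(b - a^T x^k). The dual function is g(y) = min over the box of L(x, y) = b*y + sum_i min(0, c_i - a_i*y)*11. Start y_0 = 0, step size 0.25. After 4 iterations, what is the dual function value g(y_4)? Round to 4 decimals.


Dual ascent for LP: min 15*x1 + 14*x2, 1*x1 + 5*x2 = 7, 0 <= x_i <= 11
Step 1: y^k = 0.0, reduced costs: (15.0, 14.0)
  x^k = (0.0, 0.0), subgradient = b - a^T x = 7.0
  y^{k+1} = 0.0 + 0.25*7.0 = 1.75
Step 2: y^k = 1.75, reduced costs: (13.25, 5.25)
  x^k = (0.0, 0.0), subgradient = b - a^T x = 7.0
  y^{k+1} = 1.75 + 0.25*7.0 = 3.5
Step 3: y^k = 3.5, reduced costs: (11.5, -3.5)
  x^k = (0.0, 11.0), subgradient = b - a^T x = -48.0
  y^{k+1} = 3.5 + 0.25*-48.0 = -8.5
Step 4: y^k = -8.5, reduced costs: (23.5, 56.5)
  x^k = (0.0, 0.0), subgradient = b - a^T x = 7.0
  y^{k+1} = -8.5 + 0.25*7.0 = -6.75
Dual objective at y_4 = -6.75: reduced costs (21.75, 47.75), box minimizer x = (0.0, 0.0)
g(y_4) = b*y + (c1 - a1*y)*x1 + (c2 - a2*y)*x2 = 7*(-6.75) + 21.75*0.0 + 47.75*0.0 = -47.25 + 0.0 + 0.0 = -47.25


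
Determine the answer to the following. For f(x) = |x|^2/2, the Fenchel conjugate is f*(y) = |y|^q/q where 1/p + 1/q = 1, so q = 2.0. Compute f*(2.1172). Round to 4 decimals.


The conjugate exponent q satisfies 1/p + 1/q = 1.
p = 2, so q = 2/(2 - 1) = 2.0
|y|^q = 2.1172^2.0 = 4.4825
f*(2.1172) = 4.4825 / 2.0 = 2.2413


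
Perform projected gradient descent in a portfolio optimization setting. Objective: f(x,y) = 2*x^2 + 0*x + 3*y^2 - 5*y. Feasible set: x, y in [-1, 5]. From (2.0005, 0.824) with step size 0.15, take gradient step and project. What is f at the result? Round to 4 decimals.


Step 1: Compute gradient at (2.0005, 0.824).
grad_x = 2*2*2.0005 + 0 = 8.002
grad_y = 2*3*0.824 - 5 = -0.056
Step 2: Gradient step.
x_raw = 2.0005 - 0.15*8.002 = 0.8002
y_raw = 0.824 - 0.15*-0.056 = 0.8324
Step 3: Project onto [-1, 5].
x_proj = clip(0.8002) = 0.8002
y_proj = clip(0.8324) = 0.8324
Step 4: Evaluate f.
f(0.8002, 0.8324) = -0.8027


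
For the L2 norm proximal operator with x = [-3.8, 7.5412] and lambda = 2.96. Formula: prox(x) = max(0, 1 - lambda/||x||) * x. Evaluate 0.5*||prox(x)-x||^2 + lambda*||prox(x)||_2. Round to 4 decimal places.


Step 1: Compute ||x||.
||x|| = 8.4445
Step 2: Compute scaling factor.
scale = max(0, 1 - 2.96/8.4445) = 0.6495
Step 3: prox(x) = [-2.468, 4.8978]
||prox(x)|| = 5.4845
Step 4: Proximal objective.
0.5*||prox-x||^2 = 4.3808
lambda*||prox|| = 16.2341
Total = 20.6149


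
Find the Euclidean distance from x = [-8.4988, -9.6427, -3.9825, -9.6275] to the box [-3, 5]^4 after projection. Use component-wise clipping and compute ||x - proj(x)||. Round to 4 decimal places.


Project each component onto [-3, 5].
clip(-8.4988) = -3.0, clip(-9.6427) = -3.0, clip(-3.9825) = -3.0, clip(-9.6275) = -3.0
Projection = [-3.0, -3.0, -3.0, -3.0]
Squared diffs: [30.2368, 44.1255, 0.9653, 43.9238]
Distance = sqrt(119.2514) = 10.9202


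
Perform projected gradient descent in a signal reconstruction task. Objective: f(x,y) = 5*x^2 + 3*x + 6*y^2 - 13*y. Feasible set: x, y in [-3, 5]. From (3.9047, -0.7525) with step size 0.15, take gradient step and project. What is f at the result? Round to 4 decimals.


Step 1: Compute gradient at (3.9047, -0.7525).
grad_x = 2*5*3.9047 + 3 = 42.047
grad_y = 2*6*-0.7525 - 13 = -22.03
Step 2: Gradient step.
x_raw = 3.9047 - 0.15*42.047 = -2.4024
y_raw = -0.7525 - 0.15*-22.03 = 2.552
Step 3: Project onto [-3, 5].
x_proj = clip(-2.4024) = -2.4024
y_proj = clip(2.552) = 2.552
Step 4: Evaluate f.
f(-2.4024, 2.552) = 27.5496
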